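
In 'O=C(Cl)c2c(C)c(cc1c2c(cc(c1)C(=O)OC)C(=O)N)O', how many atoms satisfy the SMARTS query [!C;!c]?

Check the 22 heavy atoms by environment: 10× c (aromatic) → no; 5× C → no; 5× O → match; 1× Cl → match; 1× N → match.
Summing the matching environments: 5 + 1 + 1 = 7 matching atoms.

7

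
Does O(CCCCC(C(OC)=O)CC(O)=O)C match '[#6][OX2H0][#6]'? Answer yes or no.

Yes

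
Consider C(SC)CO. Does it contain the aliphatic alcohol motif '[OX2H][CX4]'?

Yes

The pattern [OX2H][CX4] describes a hydroxyl oxygen bound to an sp3 (X4) carbon — an aliphatic alcohol.
The molecule carries a hydroxyl group (-OH), whose atoms satisfy every constraint of the query, so the pattern matches.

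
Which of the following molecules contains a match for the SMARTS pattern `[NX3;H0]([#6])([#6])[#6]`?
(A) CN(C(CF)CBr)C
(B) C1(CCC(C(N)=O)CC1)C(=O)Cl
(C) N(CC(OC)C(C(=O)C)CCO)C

A

[NX3;H0]([#6])([#6])[#6] describes a trivalent nitrogen with no H, bonded to three carbons (a tertiary amine).
(A) contains a dimethylamino group (-N(CH3)2), which satisfies every atom and bond constraint.
(B) has a primary amide (-C(=O)NH2) but the amide nitrogen has H2 and only one carbon neighbour.
(C) has an N-methylamino group (-NHCH3) but the nitrogen still has one H (H1), not H0.
So the answer is (A).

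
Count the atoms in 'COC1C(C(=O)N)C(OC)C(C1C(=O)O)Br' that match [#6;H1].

5

The query [#6;H1] means: any carbon bearing exactly one hydrogen.
Check the 16 heavy atoms by environment: 5× C (H1) → match; 4× O (H0) → no; 2× C (H3) → no; 2× C (H0) → no; 1× O (H1) → no; 1× Br (H0) → no; 1× N (H2) → no.
That gives 5 matching atoms.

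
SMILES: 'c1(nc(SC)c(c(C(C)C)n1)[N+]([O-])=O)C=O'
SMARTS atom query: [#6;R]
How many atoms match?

4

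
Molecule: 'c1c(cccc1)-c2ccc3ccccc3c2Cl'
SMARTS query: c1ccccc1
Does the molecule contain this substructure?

Yes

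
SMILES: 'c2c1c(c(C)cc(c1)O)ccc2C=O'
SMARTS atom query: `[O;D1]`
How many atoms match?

2

The query [O;D1] means: aliphatic oxygen bonded to exactly one heavy atom.
Check the 14 heavy atoms by environment: 5× c (aromatic, D3) → no; 5× c (aromatic, D2) → no; 1× C (D2) → no; 2× O (D1) → match; 1× C (D1) → no.
That gives 2 matching atoms.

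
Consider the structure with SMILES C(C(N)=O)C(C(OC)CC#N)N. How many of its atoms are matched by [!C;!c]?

5

The query [!C;!c] means: neither aliphatic nor aromatic carbon — same as [!#6].
Check the 12 heavy atoms by environment: 7× C → no; 3× N → match; 2× O → match.
Summing the matching environments: 3 + 2 = 5 matching atoms.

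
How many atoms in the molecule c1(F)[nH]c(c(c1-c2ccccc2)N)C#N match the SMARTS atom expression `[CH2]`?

0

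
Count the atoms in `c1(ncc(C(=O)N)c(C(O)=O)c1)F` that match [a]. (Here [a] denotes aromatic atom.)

The query [a] means: a matches any aromatic atom.
Check the 13 heavy atoms by environment: 1× n (aromatic) → match; 5× c (aromatic) → match; 2× C → no; 3× O → no; 1× N → no; 1× F → no.
Summing the matching environments: 1 + 5 = 6 matching atoms.

6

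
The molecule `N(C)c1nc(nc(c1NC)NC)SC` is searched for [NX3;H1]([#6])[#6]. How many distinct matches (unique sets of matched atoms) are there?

3

[NX3;H1]([#6])[#6] is the SMARTS for a secondary amine: a trivalent nitrogen with one H, bonded to two carbons.
The molecule carries 3 separate instances of an N-methylamino group (-NHCH3) meeting every constraint; each maps to a distinct set of atoms, giving 3 matches.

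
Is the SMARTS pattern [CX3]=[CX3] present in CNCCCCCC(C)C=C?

Yes

The pattern [CX3]=[CX3] describes a non-aromatic C=C double bond between two sp2 carbons — an alkene.
The molecule carries a vinyl group (-CH=CH2), whose atoms satisfy every constraint of the query, so the pattern matches.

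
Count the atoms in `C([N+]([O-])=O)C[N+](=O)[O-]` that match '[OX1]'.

4

Check the 8 heavy atoms by environment: 2× C (X4) → no; 2× N (charge +1, X3) → no; 2× O (charge -1, X1) → match; 2× O (X1) → match.
Summing the matching environments: 2 + 2 = 4 matching atoms.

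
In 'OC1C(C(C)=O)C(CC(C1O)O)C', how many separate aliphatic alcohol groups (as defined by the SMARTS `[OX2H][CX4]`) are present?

3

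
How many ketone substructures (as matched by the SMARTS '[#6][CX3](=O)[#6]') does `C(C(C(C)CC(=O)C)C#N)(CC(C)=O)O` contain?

2

[#6][CX3](=O)[#6] is the SMARTS for a ketone: a carbonyl carbon (no H) flanked by two carbons.
The molecule carries 2 separate instances of an acetyl/ketone group (-C(=O)CH3) meeting every constraint; each maps to a distinct set of atoms, giving 2 matches.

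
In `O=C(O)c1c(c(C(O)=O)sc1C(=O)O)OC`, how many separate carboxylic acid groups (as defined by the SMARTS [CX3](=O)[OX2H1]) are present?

3

[CX3](=O)[OX2H1] is the SMARTS for a carboxylic acid: an sp2 carbon double-bonded to O and single-bonded to an -OH oxygen.
The molecule carries 3 separate instances of a carboxylic acid group (-C(=O)OH) meeting every constraint; each maps to a distinct set of atoms, giving 3 matches.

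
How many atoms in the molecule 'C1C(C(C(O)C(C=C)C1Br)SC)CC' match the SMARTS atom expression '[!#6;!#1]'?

3

The query [!#6;!#1] means: not carbon and not hydrogen — any heteroatom.
Check the 14 heavy atoms by environment: 11× C → no; 1× O → match; 1× Br → match; 1× S → match.
Summing the matching environments: 1 + 1 + 1 = 3 matching atoms.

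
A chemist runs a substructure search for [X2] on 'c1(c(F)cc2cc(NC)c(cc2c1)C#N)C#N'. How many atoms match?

The query [X2] means: any atom with exactly two total connections (bonds + H).
Check the 17 heavy atoms by environment: 10× c (aromatic, X3) → no; 2× C (X2) → match; 2× N (X1) → no; 1× F (X1) → no; 1× N (X3) → no; 1× C (X4) → no.
That gives 2 matching atoms.

2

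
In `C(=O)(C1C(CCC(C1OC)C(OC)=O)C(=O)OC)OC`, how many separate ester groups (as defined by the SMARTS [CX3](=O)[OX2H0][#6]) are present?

3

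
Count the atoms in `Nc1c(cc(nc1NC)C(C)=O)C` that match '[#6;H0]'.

5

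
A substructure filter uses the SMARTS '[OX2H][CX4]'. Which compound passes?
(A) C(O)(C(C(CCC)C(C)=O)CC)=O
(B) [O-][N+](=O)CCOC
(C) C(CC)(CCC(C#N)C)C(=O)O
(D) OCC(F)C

D

[OX2H][CX4] describes a hydroxyl oxygen bound to an sp3 (X4) carbon (an aliphatic alcohol).
(A) has a carboxylic acid group (-C(=O)OH) but the -OH is on a CX3 carbonyl carbon, not a CX4 carbon.
(B) has a methoxy ether (-OCH3) but the oxygen has H0 (ether), not H1.
(C) has a carboxylic acid group (-C(=O)OH) but the -OH is on a CX3 carbonyl carbon, not a CX4 carbon.
(D) contains a hydroxyl group (-OH), which satisfies every atom and bond constraint.
So the answer is (D).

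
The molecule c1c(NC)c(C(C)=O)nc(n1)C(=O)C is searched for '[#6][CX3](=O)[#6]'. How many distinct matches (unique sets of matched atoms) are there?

2

[#6][CX3](=O)[#6] is the SMARTS for a ketone: a carbonyl carbon (no H) flanked by two carbons.
The molecule carries 2 separate instances of an acetyl/ketone group (-C(=O)CH3) meeting every constraint; each maps to a distinct set of atoms, giving 2 matches.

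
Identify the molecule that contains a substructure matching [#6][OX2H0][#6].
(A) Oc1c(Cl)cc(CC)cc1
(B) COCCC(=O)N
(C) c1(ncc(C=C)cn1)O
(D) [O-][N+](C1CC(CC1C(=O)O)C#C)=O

[#6][OX2H0][#6] describes an aliphatic oxygen bridging two carbons with no H on the oxygen (an ether).
(A) has a hydroxyl group (-OH) but the oxygen has H1, not H0 bridging two carbons.
(B) contains a methoxy ether (-OCH3), which satisfies every atom and bond constraint.
(C) has a hydroxyl group (-OH) but the oxygen has H1, not H0 bridging two carbons.
(D) has a carboxylic acid group (-C(=O)OH) but the -OH oxygen has H1; the =O is OX1, not OX2.
So the answer is (B).

B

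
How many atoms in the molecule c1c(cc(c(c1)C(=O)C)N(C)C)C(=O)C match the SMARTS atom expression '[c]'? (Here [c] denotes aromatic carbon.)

6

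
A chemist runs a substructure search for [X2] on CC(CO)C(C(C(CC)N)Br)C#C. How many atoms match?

3

The query [X2] means: any atom with exactly two total connections (bonds + H).
Check the 13 heavy atoms by environment: 8× C (X4) → no; 1× Br (X1) → no; 2× C (X2) → match; 1× O (X2) → match; 1× N (X3) → no.
Summing the matching environments: 2 + 1 = 3 matching atoms.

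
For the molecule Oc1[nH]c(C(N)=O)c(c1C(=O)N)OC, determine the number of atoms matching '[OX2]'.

2

The query [OX2] means: aliphatic oxygen with two total connections — ether, hydroxyl, or ester single-bond O.
Check the 14 heavy atoms by environment: 1× n (aromatic, X3) → no; 4× c (aromatic, X3) → no; 2× C (X3) → no; 2× O (X1) → no; 2× N (X3) → no; 2× O (X2) → match; 1× C (X4) → no.
That gives 2 matching atoms.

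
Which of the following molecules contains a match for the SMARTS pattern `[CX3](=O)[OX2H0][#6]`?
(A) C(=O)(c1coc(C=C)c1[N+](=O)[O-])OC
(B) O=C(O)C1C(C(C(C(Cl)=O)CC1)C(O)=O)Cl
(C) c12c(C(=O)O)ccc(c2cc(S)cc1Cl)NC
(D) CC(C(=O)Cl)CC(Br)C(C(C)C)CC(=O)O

A

[CX3](=O)[OX2H0][#6] describes a carbonyl carbon bonded to an oxygen that is itself bonded to carbon (no H on that O) (an ester).
(A) contains a methyl-ester group (-C(=O)OCH3), which satisfies every atom and bond constraint.
(B) has a carboxylic acid group (-C(=O)OH) but the singly-bonded O carries H (OX2H1, not H0).
(C) has a carboxylic acid group (-C(=O)OH) but the singly-bonded O carries H (OX2H1, not H0).
(D) has a carboxylic acid group (-C(=O)OH) but the singly-bonded O carries H (OX2H1, not H0).
So the answer is (A).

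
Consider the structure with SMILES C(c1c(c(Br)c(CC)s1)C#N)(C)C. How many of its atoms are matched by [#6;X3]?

The query [#6;X3] means: any carbon (aromatic or not) with three total connections.
Check the 13 heavy atoms by environment: 1× s (aromatic, X2) → no; 4× c (aromatic, X3) → match; 1× C (X2) → no; 1× N (X1) → no; 1× Br (X1) → no; 5× C (X4) → no.
That gives 4 matching atoms.

4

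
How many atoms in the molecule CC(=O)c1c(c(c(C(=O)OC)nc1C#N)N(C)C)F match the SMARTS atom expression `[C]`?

The query [C] means: uppercase C matches aliphatic (non-aromatic) carbon only.
Check the 19 heavy atoms by environment: 1× n (aromatic) → no; 5× c (aromatic) → no; 7× C → match; 3× O → no; 1× F → no; 2× N → no.
That gives 7 matching atoms.

7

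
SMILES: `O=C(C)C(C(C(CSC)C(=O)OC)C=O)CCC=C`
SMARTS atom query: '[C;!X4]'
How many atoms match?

5

The query [C;!X4] means: aliphatic carbon that does not have four total connections.
Check the 19 heavy atoms by environment: 9× C (X4) → no; 5× C (X3) → match; 3× O (X1) → no; 1× S (X2) → no; 1× O (X2) → no.
That gives 5 matching atoms.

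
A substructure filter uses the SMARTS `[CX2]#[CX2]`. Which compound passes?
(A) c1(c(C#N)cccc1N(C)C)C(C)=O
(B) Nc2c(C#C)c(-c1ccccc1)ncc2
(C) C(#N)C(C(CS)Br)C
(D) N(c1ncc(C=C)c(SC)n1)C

B

[CX2]#[CX2] describes a carbon-carbon triple bond (an alkyne).
(A) has a nitrile (-C#N) but the triple bond is C#N, not C#C.
(B) contains an ethynyl group (-C#CH), which satisfies every atom and bond constraint.
(C) has a nitrile (-C#N) but the triple bond is C#N, not C#C.
(D) has a vinyl group (-CH=CH2) but the C=C is a double bond; both carbons are CX3, not CX2.
So the answer is (B).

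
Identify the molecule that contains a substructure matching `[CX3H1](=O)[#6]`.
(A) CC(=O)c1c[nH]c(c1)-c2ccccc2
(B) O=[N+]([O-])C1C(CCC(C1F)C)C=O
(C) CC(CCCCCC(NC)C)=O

B

[CX3H1](=O)[#6] describes an sp2 carbon with one H, double-bonded to O and single-bonded to carbon (an aldehyde).
(A) has an acetyl/ketone group (-C(=O)CH3) but the carbonyl carbon has H0 (two carbon neighbours), not H1.
(B) contains an aldehyde (-CHO), which satisfies every atom and bond constraint.
(C) has an acetyl/ketone group (-C(=O)CH3) but the carbonyl carbon has H0 (two carbon neighbours), not H1.
So the answer is (B).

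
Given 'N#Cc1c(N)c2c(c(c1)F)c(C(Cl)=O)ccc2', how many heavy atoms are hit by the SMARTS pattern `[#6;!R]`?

2

The query [#6;!R] means: carbon not in any ring.
Check the 17 heavy atoms by environment: 10× c (aromatic, in 6-ring) → no; 2× C (acyclic) → match; 1× O (acyclic) → no; 1× Cl (acyclic) → no; 2× N (acyclic) → no; 1× F (acyclic) → no.
That gives 2 matching atoms.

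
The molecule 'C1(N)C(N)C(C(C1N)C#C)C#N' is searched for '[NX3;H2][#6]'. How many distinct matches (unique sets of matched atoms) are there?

[NX3;H2][#6] is the SMARTS for a primary amine: a trivalent nitrogen with two H attached to carbon.
The molecule carries 3 separate instances of a primary amino group (-NH2) meeting every constraint; each maps to a distinct set of atoms, giving 3 matches.

3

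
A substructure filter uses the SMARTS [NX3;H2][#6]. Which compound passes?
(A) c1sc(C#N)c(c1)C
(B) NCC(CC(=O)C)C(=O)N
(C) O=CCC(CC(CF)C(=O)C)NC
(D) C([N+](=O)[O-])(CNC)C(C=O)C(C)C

[NX3;H2][#6] describes a trivalent nitrogen with two H attached to carbon (a primary amine).
(A) has a nitrile (-C#N) but the nitrogen is NX1 (triple-bonded), not NX3 with two H.
(B) contains a primary amino group (-NH2), which satisfies every atom and bond constraint.
(C) has an N-methylamino group (-NHCH3) but the nitrogen bears two carbons and only one H (H1), not H2.
(D) has an N-methylamino group (-NHCH3) but the nitrogen bears two carbons and only one H (H1), not H2.
So the answer is (B).

B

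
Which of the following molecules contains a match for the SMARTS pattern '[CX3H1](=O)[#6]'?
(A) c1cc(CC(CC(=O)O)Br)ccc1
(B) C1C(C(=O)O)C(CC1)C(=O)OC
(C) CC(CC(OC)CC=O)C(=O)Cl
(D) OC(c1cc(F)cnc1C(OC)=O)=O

[CX3H1](=O)[#6] describes an sp2 carbon with one H, double-bonded to O and single-bonded to carbon (an aldehyde).
(A) has a carboxylic acid group (-C(=O)OH) but the carbonyl carbon has H0 and is bonded to O, not H1.
(B) has a methyl-ester group (-C(=O)OCH3) but the carbonyl carbon has H0, not H1.
(C) contains an aldehyde (-CHO), which satisfies every atom and bond constraint.
(D) has a carboxylic acid group (-C(=O)OH) but the carbonyl carbon has H0 and is bonded to O, not H1.
So the answer is (C).

C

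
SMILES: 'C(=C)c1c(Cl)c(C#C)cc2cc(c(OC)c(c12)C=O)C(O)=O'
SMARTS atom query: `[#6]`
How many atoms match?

17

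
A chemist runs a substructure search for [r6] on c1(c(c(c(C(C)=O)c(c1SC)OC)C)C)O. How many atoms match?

6

The query [r6] means: r6 matches atoms in a six-membered ring.
Check the 16 heavy atoms by environment: 6× c (aromatic, in 6-ring) → match; 3× O (acyclic) → no; 6× C (acyclic) → no; 1× S (acyclic) → no.
That gives 6 matching atoms.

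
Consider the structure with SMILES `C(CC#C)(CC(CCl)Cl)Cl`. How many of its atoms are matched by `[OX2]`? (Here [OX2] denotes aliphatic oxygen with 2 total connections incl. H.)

0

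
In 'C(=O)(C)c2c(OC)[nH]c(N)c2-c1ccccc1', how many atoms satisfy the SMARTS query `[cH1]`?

The query [cH1] means: aromatic carbon bearing exactly one hydrogen.
Check the 17 heavy atoms by environment: 1× n (aromatic, H1) → no; 5× c (aromatic, H0) → no; 1× N (H2) → no; 1× C (H0) → no; 2× O (H0) → no; 2× C (H3) → no; 5× c (aromatic, H1) → match.
That gives 5 matching atoms.

5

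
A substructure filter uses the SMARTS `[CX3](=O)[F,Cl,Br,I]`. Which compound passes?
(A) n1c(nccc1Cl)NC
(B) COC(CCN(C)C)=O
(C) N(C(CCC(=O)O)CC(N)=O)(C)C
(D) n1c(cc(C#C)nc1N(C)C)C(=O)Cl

D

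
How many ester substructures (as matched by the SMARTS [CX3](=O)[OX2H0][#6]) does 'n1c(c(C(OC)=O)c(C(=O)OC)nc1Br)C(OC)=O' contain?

3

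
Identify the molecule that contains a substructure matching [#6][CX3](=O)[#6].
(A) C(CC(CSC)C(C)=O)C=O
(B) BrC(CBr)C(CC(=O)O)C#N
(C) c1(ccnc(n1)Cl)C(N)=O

A

[#6][CX3](=O)[#6] describes a carbonyl carbon (no H) flanked by two carbons (a ketone).
(A) contains an acetyl/ketone group (-C(=O)CH3), which satisfies every atom and bond constraint.
(B) has a carboxylic acid group (-C(=O)OH) but one neighbour of the carbonyl carbon is O, not C.
(C) has a primary amide (-C(=O)NH2) but one neighbour of the carbonyl carbon is N, not C.
So the answer is (A).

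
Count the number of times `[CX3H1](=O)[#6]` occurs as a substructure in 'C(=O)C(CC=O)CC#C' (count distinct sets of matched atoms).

2

[CX3H1](=O)[#6] is the SMARTS for an aldehyde: an sp2 carbon with one H, double-bonded to O and single-bonded to carbon.
The molecule carries 2 separate instances of an aldehyde (-CHO) meeting every constraint; each maps to a distinct set of atoms, giving 2 matches.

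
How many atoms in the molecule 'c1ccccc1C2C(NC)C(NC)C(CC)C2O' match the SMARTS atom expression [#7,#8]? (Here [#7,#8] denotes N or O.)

3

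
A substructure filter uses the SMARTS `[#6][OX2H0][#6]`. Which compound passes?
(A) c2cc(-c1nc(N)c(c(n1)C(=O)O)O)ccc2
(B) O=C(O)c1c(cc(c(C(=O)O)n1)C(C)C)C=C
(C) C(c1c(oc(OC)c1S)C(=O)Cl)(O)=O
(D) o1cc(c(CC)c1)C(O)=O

[#6][OX2H0][#6] describes an aliphatic oxygen bridging two carbons with no H on the oxygen (an ether).
(A) has a carboxylic acid group (-C(=O)OH) but the -OH oxygen has H1; the =O is OX1, not OX2.
(B) has a carboxylic acid group (-C(=O)OH) but the -OH oxygen has H1; the =O is OX1, not OX2.
(C) contains a methoxy ether (-OCH3), which satisfies every atom and bond constraint.
(D) has a carboxylic acid group (-C(=O)OH) but the -OH oxygen has H1; the =O is OX1, not OX2.
So the answer is (C).

C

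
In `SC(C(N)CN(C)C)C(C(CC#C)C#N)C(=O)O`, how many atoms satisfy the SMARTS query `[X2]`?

5

The query [X2] means: any atom with exactly two total connections (bonds + H).
Check the 18 heavy atoms by environment: 8× C (X4) → no; 1× C (X3) → no; 1× O (X1) → no; 1× O (X2) → match; 3× C (X2) → match; 1× S (X2) → match; 2× N (X3) → no; 1× N (X1) → no.
Summing the matching environments: 1 + 3 + 1 = 5 matching atoms.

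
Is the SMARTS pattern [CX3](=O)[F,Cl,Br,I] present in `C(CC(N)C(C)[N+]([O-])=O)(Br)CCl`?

No

The pattern [CX3](=O)[F,Cl,Br,I] describes a carbonyl carbon bonded to a halogen — an acyl halide.
The closest candidate here is a chloro substituent, but the Cl is not on a carbonyl carbon. No other fragment satisfies the full query, so there is no match.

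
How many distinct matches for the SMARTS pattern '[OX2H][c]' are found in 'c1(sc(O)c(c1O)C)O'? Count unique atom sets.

[OX2H][c] is the SMARTS for a phenol: a hydroxyl oxygen attached to an aromatic carbon.
The molecule carries 3 separate instances of a hydroxyl group (-OH) meeting every constraint; each maps to a distinct set of atoms, giving 3 matches.

3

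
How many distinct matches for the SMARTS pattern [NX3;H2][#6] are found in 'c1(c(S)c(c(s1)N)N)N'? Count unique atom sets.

[NX3;H2][#6] is the SMARTS for a primary amine: a trivalent nitrogen with two H attached to carbon.
The molecule carries 3 separate instances of a primary amino group (-NH2) meeting every constraint; each maps to a distinct set of atoms, giving 3 matches.

3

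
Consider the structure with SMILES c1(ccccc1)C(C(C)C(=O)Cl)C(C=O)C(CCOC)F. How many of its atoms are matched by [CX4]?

8

Check the 21 heavy atoms by environment: 8× C (X4) → match; 1× O (X2) → no; 2× C (X3) → no; 2× O (X1) → no; 1× Cl (X1) → no; 6× c (aromatic, X3) → no; 1× F (X1) → no.
That gives 8 matching atoms.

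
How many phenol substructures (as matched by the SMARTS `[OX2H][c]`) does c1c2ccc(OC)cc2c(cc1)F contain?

[OX2H][c] is the SMARTS for a phenol: a hydroxyl oxygen attached to an aromatic carbon.
The molecule has a methoxy ether (-OCH3), but the oxygen has H0, not H1; nothing else fits, so there are 0 matches.

0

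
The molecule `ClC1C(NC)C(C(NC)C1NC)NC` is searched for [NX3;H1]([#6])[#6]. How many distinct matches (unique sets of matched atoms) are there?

[NX3;H1]([#6])[#6] is the SMARTS for a secondary amine: a trivalent nitrogen with one H, bonded to two carbons.
The molecule carries 4 separate instances of an N-methylamino group (-NHCH3) meeting every constraint; each maps to a distinct set of atoms, giving 4 matches.

4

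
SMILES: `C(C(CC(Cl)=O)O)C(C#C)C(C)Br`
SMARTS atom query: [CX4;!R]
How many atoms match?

6

The query [CX4;!R] means: aliphatic carbon with four total connections, not in a ring.
Check the 13 heavy atoms by environment: 6× C (X4, acyclic) → match; 1× O (X2, acyclic) → no; 1× C (X3, acyclic) → no; 1× O (X1, acyclic) → no; 1× Cl (X1, acyclic) → no; 2× C (X2, acyclic) → no; 1× Br (X1, acyclic) → no.
That gives 6 matching atoms.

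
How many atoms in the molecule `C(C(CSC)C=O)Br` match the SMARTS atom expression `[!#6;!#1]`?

The query [!#6;!#1] means: not carbon and not hydrogen — any heteroatom.
Check the 8 heavy atoms by environment: 5× C → no; 1× O → match; 1× Br → match; 1× S → match.
Summing the matching environments: 1 + 1 + 1 = 3 matching atoms.

3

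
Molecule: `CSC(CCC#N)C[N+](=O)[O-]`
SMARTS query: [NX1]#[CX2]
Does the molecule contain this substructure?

Yes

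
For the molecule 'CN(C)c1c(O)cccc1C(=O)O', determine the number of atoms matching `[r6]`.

The query [r6] means: r6 matches atoms in a six-membered ring.
Check the 13 heavy atoms by environment: 6× c (aromatic, in 6-ring) → match; 3× C (acyclic) → no; 3× O (acyclic) → no; 1× N (acyclic) → no.
That gives 6 matching atoms.

6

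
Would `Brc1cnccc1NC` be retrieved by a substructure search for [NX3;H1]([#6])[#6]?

The pattern [NX3;H1]([#6])[#6] describes a trivalent nitrogen with one H, bonded to two carbons — a secondary amine.
The molecule carries an N-methylamino group (-NHCH3), whose atoms satisfy every constraint of the query, so the pattern matches.

Yes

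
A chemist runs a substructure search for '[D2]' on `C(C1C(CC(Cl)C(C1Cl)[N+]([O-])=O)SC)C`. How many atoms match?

The query [D2] means: atom with exactly two heavy-atom neighbours.
Check the 15 heavy atoms by environment: 5× C (D3) → no; 2× C (D2) → match; 2× C (D1) → no; 2× Cl (D1) → no; 1× S (D2) → match; 1× N (charge +1, D3) → no; 1× O (charge -1, D1) → no; 1× O (D1) → no.
Summing the matching environments: 2 + 1 = 3 matching atoms.

3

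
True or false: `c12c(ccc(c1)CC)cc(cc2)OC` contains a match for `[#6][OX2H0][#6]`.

True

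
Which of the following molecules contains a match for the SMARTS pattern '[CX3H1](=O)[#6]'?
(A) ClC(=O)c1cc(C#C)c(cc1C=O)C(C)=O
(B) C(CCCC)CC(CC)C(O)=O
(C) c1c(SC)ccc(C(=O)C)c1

[CX3H1](=O)[#6] describes an sp2 carbon with one H, double-bonded to O and single-bonded to carbon (an aldehyde).
(A) contains an aldehyde (-CHO), which satisfies every atom and bond constraint.
(B) has a carboxylic acid group (-C(=O)OH) but the carbonyl carbon has H0 and is bonded to O, not H1.
(C) has an acetyl/ketone group (-C(=O)CH3) but the carbonyl carbon has H0 (two carbon neighbours), not H1.
So the answer is (A).

A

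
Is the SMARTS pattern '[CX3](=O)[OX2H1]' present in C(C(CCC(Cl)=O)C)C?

No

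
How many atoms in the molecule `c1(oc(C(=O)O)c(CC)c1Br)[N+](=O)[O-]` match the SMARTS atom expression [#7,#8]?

6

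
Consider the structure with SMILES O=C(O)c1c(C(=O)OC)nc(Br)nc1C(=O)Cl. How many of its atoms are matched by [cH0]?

4

Check the 17 heavy atoms by environment: 2× n (aromatic, H0) → no; 4× c (aromatic, H0) → match; 1× Br (H0) → no; 3× C (H0) → no; 4× O (H0) → no; 1× O (H1) → no; 1× C (H3) → no; 1× Cl (H0) → no.
That gives 4 matching atoms.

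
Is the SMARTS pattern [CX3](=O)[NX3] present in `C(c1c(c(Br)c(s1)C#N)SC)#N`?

No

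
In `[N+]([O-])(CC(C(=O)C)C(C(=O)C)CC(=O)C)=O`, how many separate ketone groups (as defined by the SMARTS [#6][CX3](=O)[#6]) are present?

3

[#6][CX3](=O)[#6] is the SMARTS for a ketone: a carbonyl carbon (no H) flanked by two carbons.
The molecule carries 3 separate instances of an acetyl/ketone group (-C(=O)CH3) meeting every constraint; each maps to a distinct set of atoms, giving 3 matches.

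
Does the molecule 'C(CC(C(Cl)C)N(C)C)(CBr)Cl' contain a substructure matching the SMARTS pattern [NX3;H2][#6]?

No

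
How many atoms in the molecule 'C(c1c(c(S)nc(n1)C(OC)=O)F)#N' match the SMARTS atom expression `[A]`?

8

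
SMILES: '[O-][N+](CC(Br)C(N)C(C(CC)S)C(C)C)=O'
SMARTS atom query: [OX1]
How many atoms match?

2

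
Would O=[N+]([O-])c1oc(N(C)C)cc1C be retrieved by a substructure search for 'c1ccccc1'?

No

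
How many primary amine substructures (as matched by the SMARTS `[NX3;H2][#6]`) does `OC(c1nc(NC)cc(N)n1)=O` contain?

1

[NX3;H2][#6] is the SMARTS for a primary amine: a trivalent nitrogen with two H attached to carbon.
Exactly one fragment in the molecule meets all constraints, giving 1 match.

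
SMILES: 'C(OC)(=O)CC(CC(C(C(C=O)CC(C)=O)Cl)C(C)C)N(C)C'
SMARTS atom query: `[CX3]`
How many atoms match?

3

Check the 23 heavy atoms by environment: 14× C (X4) → no; 3× C (X3) → match; 3× O (X1) → no; 1× O (X2) → no; 1× N (X3) → no; 1× Cl (X1) → no.
That gives 3 matching atoms.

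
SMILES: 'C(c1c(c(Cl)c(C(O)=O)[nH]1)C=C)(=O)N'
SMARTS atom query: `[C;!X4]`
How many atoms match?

Check the 14 heavy atoms by environment: 1× n (aromatic, X3) → no; 4× c (aromatic, X3) → no; 4× C (X3) → match; 2× O (X1) → no; 1× N (X3) → no; 1× O (X2) → no; 1× Cl (X1) → no.
That gives 4 matching atoms.

4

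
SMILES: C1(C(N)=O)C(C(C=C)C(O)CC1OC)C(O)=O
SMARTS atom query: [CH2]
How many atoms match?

The query [CH2] means: aliphatic carbon with exactly two hydrogens.
Check the 17 heavy atoms by environment: 6× C (H1) → no; 2× C (H2) → match; 2× O (H1) → no; 2× C (H0) → no; 3× O (H0) → no; 1× N (H2) → no; 1× C (H3) → no.
That gives 2 matching atoms.

2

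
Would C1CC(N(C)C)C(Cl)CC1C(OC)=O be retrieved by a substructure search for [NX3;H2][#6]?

The pattern [NX3;H2][#6] describes a trivalent nitrogen with two H attached to carbon — a primary amine.
The closest candidate here is a dimethylamino group (-N(CH3)2), but the nitrogen has H0, not H2. No other fragment satisfies the full query, so there is no match.

No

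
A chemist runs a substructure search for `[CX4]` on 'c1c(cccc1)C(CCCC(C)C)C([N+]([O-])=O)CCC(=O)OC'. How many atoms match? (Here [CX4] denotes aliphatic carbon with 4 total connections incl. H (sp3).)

11

The query [CX4] means: C with X4: aliphatic carbon with exactly 4 total connections (bonds + H).
Check the 23 heavy atoms by environment: 11× C (X4) → match; 6× c (aromatic, X3) → no; 1× N (charge +1, X3) → no; 1× O (charge -1, X1) → no; 2× O (X1) → no; 1× C (X3) → no; 1× O (X2) → no.
That gives 11 matching atoms.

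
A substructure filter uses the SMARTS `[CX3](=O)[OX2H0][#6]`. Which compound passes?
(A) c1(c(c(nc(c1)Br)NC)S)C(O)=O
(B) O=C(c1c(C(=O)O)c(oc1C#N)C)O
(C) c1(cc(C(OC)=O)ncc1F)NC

C

[CX3](=O)[OX2H0][#6] describes a carbonyl carbon bonded to an oxygen that is itself bonded to carbon (no H on that O) (an ester).
(A) has a carboxylic acid group (-C(=O)OH) but the singly-bonded O carries H (OX2H1, not H0).
(B) has a carboxylic acid group (-C(=O)OH) but the singly-bonded O carries H (OX2H1, not H0).
(C) contains a methyl-ester group (-C(=O)OCH3), which satisfies every atom and bond constraint.
So the answer is (C).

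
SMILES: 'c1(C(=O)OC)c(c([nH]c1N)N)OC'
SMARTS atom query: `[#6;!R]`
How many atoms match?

3

The query [#6;!R] means: carbon not in any ring.
Check the 13 heavy atoms by environment: 1× n (aromatic, in 5-ring) → no; 4× c (aromatic, in 5-ring) → no; 3× C (acyclic) → match; 3× O (acyclic) → no; 2× N (acyclic) → no.
That gives 3 matching atoms.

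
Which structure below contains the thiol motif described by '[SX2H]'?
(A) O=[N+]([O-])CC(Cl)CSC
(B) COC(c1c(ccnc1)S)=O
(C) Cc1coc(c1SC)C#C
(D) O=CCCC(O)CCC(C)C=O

[SX2H] describes an aliphatic sulfur with two connections, one being H (a thiol).
(A) has a methylthio ether (-SCH3) but the sulfur has H0 (bonded to two carbons), not H1.
(B) contains a thiol (-SH), which satisfies every atom and bond constraint.
(C) has a methylthio ether (-SCH3) but the sulfur has H0 (bonded to two carbons), not H1.
(D) has a hydroxyl group (-OH) but it is an -OH, not an -SH.
So the answer is (B).

B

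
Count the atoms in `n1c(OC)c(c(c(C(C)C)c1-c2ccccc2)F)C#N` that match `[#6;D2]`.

The query [#6;D2] means: any carbon bonded to exactly two heavy atoms.
Check the 20 heavy atoms by environment: 1× n (aromatic, D2) → no; 6× c (aromatic, D3) → no; 5× c (aromatic, D2) → match; 1× F (D1) → no; 1× O (D2) → no; 3× C (D1) → no; 1× C (D3) → no; 1× C (D2) → match; 1× N (D1) → no.
Summing the matching environments: 5 + 1 = 6 matching atoms.

6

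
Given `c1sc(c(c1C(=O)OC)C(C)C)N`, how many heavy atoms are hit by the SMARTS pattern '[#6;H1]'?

Check the 13 heavy atoms by environment: 1× s (aromatic, H0) → no; 3× c (aromatic, H0) → no; 1× c (aromatic, H1) → match; 1× C (H1) → match; 3× C (H3) → no; 1× C (H0) → no; 2× O (H0) → no; 1× N (H2) → no.
Summing the matching environments: 1 + 1 = 2 matching atoms.

2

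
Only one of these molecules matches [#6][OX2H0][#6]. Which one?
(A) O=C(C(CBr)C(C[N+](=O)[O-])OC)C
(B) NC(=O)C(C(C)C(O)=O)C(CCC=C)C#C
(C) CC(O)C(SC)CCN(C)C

A

[#6][OX2H0][#6] describes an aliphatic oxygen bridging two carbons with no H on the oxygen (an ether).
(A) contains a methoxy ether (-OCH3), which satisfies every atom and bond constraint.
(B) has a carboxylic acid group (-C(=O)OH) but the -OH oxygen has H1; the =O is OX1, not OX2.
(C) has a hydroxyl group (-OH) but the oxygen has H1, not H0 bridging two carbons.
So the answer is (A).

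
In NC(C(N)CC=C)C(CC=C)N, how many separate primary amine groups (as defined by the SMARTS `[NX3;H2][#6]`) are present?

3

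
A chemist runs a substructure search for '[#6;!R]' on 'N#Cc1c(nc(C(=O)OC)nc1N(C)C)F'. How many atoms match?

5

Check the 16 heavy atoms by environment: 2× n (aromatic, in 6-ring) → no; 4× c (aromatic, in 6-ring) → no; 1× F (acyclic) → no; 5× C (acyclic) → match; 2× O (acyclic) → no; 2× N (acyclic) → no.
That gives 5 matching atoms.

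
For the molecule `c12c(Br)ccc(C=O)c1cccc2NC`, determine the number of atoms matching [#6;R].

The query [#6;R] means: carbon that is part of a ring.
Check the 15 heavy atoms by environment: 10× c (aromatic, in 6-ring) → match; 2× C (acyclic) → no; 1× O (acyclic) → no; 1× Br (acyclic) → no; 1× N (acyclic) → no.
That gives 10 matching atoms.

10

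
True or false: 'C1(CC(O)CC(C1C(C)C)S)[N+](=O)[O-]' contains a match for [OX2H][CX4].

The pattern [OX2H][CX4] describes a hydroxyl oxygen bound to an sp3 (X4) carbon — an aliphatic alcohol.
The molecule carries a hydroxyl group (-OH), whose atoms satisfy every constraint of the query, so the pattern matches.

True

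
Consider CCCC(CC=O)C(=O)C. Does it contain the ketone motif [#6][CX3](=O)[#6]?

The pattern [#6][CX3](=O)[#6] describes a carbonyl carbon (no H) flanked by two carbons — a ketone.
The molecule carries an acetyl/ketone group (-C(=O)CH3), whose atoms satisfy every constraint of the query, so the pattern matches.

Yes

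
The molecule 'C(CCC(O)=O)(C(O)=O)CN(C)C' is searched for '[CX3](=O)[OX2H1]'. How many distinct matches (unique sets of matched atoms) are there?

[CX3](=O)[OX2H1] is the SMARTS for a carboxylic acid: an sp2 carbon double-bonded to O and single-bonded to an -OH oxygen.
The molecule carries 2 separate instances of a carboxylic acid group (-C(=O)OH) meeting every constraint; each maps to a distinct set of atoms, giving 2 matches.

2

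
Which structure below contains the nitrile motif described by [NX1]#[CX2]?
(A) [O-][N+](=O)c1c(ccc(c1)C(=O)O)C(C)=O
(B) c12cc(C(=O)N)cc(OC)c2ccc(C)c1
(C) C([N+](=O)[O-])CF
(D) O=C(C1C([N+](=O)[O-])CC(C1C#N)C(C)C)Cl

D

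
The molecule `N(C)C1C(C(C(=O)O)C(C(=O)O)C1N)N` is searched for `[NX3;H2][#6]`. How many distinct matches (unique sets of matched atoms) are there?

2

[NX3;H2][#6] is the SMARTS for a primary amine: a trivalent nitrogen with two H attached to carbon.
The molecule carries 2 separate instances of a primary amino group (-NH2) meeting every constraint; each maps to a distinct set of atoms, giving 2 matches.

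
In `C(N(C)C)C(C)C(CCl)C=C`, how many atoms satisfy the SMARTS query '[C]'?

9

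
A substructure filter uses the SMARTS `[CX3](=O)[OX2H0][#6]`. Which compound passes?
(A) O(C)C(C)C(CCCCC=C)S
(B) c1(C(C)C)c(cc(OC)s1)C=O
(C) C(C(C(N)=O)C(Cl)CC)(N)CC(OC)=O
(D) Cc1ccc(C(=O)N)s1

C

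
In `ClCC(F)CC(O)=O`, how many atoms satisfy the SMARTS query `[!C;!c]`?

4

Check the 8 heavy atoms by environment: 4× C → no; 2× O → match; 1× F → match; 1× Cl → match.
Summing the matching environments: 2 + 1 + 1 = 4 matching atoms.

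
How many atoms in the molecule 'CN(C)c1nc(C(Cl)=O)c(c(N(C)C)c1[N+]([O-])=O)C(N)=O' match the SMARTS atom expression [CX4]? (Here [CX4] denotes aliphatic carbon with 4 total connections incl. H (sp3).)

Check the 21 heavy atoms by environment: 1× n (aromatic, X2) → no; 5× c (aromatic, X3) → no; 2× C (X3) → no; 3× O (X1) → no; 3× N (X3) → no; 4× C (X4) → match; 1× Cl (X1) → no; 1× N (charge +1, X3) → no; 1× O (charge -1, X1) → no.
That gives 4 matching atoms.

4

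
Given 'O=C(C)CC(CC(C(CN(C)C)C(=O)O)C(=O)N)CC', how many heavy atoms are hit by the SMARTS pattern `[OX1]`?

3

The query [OX1] means: aliphatic oxygen with one total connection — typically a carbonyl =O or an oxide.
Check the 20 heavy atoms by environment: 11× C (X4) → no; 3× C (X3) → no; 3× O (X1) → match; 1× O (X2) → no; 2× N (X3) → no.
That gives 3 matching atoms.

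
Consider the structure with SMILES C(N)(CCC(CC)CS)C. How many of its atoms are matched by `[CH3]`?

2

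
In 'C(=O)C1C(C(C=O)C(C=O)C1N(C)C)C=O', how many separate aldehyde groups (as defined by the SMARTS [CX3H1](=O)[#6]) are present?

4

[CX3H1](=O)[#6] is the SMARTS for an aldehyde: an sp2 carbon with one H, double-bonded to O and single-bonded to carbon.
The molecule carries 4 separate instances of an aldehyde (-CHO) meeting every constraint; each maps to a distinct set of atoms, giving 4 matches.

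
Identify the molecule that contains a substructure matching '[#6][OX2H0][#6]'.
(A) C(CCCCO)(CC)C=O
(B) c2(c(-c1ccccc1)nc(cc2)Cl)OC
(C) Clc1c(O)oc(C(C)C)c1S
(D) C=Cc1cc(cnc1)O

[#6][OX2H0][#6] describes an aliphatic oxygen bridging two carbons with no H on the oxygen (an ether).
(A) has a hydroxyl group (-OH) but the oxygen has H1, not H0 bridging two carbons.
(B) contains a methoxy ether (-OCH3), which satisfies every atom and bond constraint.
(C) has a hydroxyl group (-OH) but the oxygen has H1, not H0 bridging two carbons.
(D) has a hydroxyl group (-OH) but the oxygen has H1, not H0 bridging two carbons.
So the answer is (B).

B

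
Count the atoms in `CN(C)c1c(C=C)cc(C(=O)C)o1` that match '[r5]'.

The query [r5] means: r5 matches atoms in a five-membered ring.
Check the 13 heavy atoms by environment: 1× o (aromatic, in 5-ring) → match; 4× c (aromatic, in 5-ring) → match; 1× N (acyclic) → no; 6× C (acyclic) → no; 1× O (acyclic) → no.
Summing the matching environments: 1 + 4 = 5 matching atoms.

5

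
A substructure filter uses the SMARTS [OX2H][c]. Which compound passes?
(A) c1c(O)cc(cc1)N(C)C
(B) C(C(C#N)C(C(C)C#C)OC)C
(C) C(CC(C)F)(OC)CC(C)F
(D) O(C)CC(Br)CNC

A

[OX2H][c] describes a hydroxyl oxygen attached to an aromatic carbon (a phenol).
(A) contains a hydroxyl group (-OH), which satisfies every atom and bond constraint.
(B) has a methoxy ether (-OCH3) but the oxygen has H0, not H1.
(C) has a methoxy ether (-OCH3) but the oxygen has H0, not H1.
(D) has a methoxy ether (-OCH3) but the oxygen has H0, not H1.
So the answer is (A).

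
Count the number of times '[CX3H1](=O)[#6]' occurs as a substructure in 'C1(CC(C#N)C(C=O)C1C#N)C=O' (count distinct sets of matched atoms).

2

[CX3H1](=O)[#6] is the SMARTS for an aldehyde: an sp2 carbon with one H, double-bonded to O and single-bonded to carbon.
The molecule carries 2 separate instances of an aldehyde (-CHO) meeting every constraint; each maps to a distinct set of atoms, giving 2 matches.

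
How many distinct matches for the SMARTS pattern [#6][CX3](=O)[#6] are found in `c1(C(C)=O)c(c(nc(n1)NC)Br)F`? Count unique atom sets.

[#6][CX3](=O)[#6] is the SMARTS for a ketone: a carbonyl carbon (no H) flanked by two carbons.
Exactly one fragment in the molecule meets all constraints, giving 1 match.

1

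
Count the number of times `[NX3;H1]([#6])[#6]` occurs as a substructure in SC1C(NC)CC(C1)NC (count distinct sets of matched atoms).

[NX3;H1]([#6])[#6] is the SMARTS for a secondary amine: a trivalent nitrogen with one H, bonded to two carbons.
The molecule carries 2 separate instances of an N-methylamino group (-NHCH3) meeting every constraint; each maps to a distinct set of atoms, giving 2 matches.

2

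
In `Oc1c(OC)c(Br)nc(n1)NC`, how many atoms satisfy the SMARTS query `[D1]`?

4

Check the 12 heavy atoms by environment: 2× n (aromatic, D2) → no; 4× c (aromatic, D3) → no; 1× Br (D1) → match; 1× O (D2) → no; 2× C (D1) → match; 1× N (D2) → no; 1× O (D1) → match.
Summing the matching environments: 1 + 2 + 1 = 4 matching atoms.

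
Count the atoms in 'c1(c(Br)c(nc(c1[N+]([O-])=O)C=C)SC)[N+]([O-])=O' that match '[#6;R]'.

5

The query [#6;R] means: carbon that is part of a ring.
Check the 17 heavy atoms by environment: 1× n (aromatic, in 6-ring) → no; 5× c (aromatic, in 6-ring) → match; 1× S (acyclic) → no; 3× C (acyclic) → no; 1× Br (acyclic) → no; 2× N (charge +1, acyclic) → no; 2× O (charge -1, acyclic) → no; 2× O (acyclic) → no.
That gives 5 matching atoms.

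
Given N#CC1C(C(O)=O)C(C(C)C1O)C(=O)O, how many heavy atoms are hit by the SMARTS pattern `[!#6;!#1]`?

Check the 15 heavy atoms by environment: 9× C → no; 5× O → match; 1× N → match.
Summing the matching environments: 5 + 1 = 6 matching atoms.

6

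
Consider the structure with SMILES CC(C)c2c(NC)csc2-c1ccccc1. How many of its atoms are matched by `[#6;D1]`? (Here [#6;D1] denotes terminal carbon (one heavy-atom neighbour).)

3

Check the 16 heavy atoms by environment: 1× s (aromatic, D2) → no; 4× c (aromatic, D3) → no; 6× c (aromatic, D2) → no; 1× C (D3) → no; 3× C (D1) → match; 1× N (D2) → no.
That gives 3 matching atoms.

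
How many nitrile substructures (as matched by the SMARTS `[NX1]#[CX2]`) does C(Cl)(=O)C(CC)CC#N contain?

1

[NX1]#[CX2] is the SMARTS for a nitrile: a nitrogen triple-bonded to a two-connected carbon.
Exactly one fragment in the molecule meets all constraints, giving 1 match.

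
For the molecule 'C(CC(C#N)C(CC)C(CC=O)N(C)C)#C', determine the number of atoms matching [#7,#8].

3

The query [#7,#8] means: nitrogen or oxygen (comma = OR).
Check the 16 heavy atoms by environment: 13× C → no; 2× N → match; 1× O → match.
Summing the matching environments: 2 + 1 = 3 matching atoms.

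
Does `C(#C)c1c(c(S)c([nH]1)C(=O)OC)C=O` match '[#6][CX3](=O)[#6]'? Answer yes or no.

No

The pattern [#6][CX3](=O)[#6] describes a carbonyl carbon (no H) flanked by two carbons — a ketone.
The closest candidate here is an aldehyde (-CHO), but the carbonyl carbon has H1, so it is not flanked by two carbons. No other fragment satisfies the full query, so there is no match.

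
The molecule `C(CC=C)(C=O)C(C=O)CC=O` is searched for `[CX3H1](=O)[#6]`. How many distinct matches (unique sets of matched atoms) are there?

3

[CX3H1](=O)[#6] is the SMARTS for an aldehyde: an sp2 carbon with one H, double-bonded to O and single-bonded to carbon.
The molecule carries 3 separate instances of an aldehyde (-CHO) meeting every constraint; each maps to a distinct set of atoms, giving 3 matches.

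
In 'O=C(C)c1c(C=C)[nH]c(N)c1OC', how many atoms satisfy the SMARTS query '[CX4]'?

2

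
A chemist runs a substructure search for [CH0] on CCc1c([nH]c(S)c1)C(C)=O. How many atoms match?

The query [CH0] means: aliphatic carbon with no attached hydrogen.
Check the 11 heavy atoms by environment: 1× n (aromatic, H1) → no; 3× c (aromatic, H0) → no; 1× c (aromatic, H1) → no; 1× S (H1) → no; 1× C (H0) → match; 1× O (H0) → no; 2× C (H3) → no; 1× C (H2) → no.
That gives 1 matching atom.

1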